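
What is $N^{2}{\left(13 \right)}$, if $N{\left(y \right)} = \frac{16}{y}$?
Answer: $\frac{256}{169} \approx 1.5148$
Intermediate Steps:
$N^{2}{\left(13 \right)} = \left(\frac{16}{13}\right)^{2} = \frac{256}{169}$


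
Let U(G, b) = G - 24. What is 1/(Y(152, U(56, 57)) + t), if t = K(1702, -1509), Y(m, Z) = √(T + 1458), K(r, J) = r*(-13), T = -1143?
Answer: -22126/489559561 - 3*√35/489559561 ≈ -4.5232e-5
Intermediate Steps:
U(G, b) = -24 + G
K(r, J) = -13*r
Y(m, Z) = 3*√35 (Y(m, Z) = √(-1143 + 1458) = √315 = 3*√35)
t = -22126 (t = -13*1702 = -22126)
1/(Y(152, U(56, 57)) + t) = 1/(3*√35 - 22126) = 1/(-22126 + 3*√35)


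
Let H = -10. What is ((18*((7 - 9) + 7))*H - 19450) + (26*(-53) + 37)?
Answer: -21691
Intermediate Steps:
((18*((7 - 9) + 7))*H - 19450) + (26*(-53) + 37) = ((18*((7 - 9) + 7))*(-10) - 19450) + (26*(-53) + 37) = ((18*(-2 + 7))*(-10) - 19450) + (-1378 + 37) = ((18*5)*(-10) - 19450) - 1341 = (90*(-10) - 19450) - 1341 = (-900 - 19450) - 1341 = -20350 - 1341 = -21691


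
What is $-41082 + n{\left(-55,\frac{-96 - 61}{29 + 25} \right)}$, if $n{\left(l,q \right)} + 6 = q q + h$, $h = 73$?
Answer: $- \frac{119575091}{2916} \approx -41007.0$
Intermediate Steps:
$n{\left(l,q \right)} = 67 + q^{2}$ ($n{\left(l,q \right)} = -6 + \left(q q + 73\right) = -6 + \left(q^{2} + 73\right) = -6 + \left(73 + q^{2}\right) = 67 + q^{2}$)
$-41082 + n{\left(-55,\frac{-96 - 61}{29 + 25} \right)} = -41082 + \left(67 + \left(\frac{-96 - 61}{29 + 25}\right)^{2}\right) = -41082 + \left(67 + \left(- \frac{157}{54}\right)^{2}\right) = -41082 + \left(67 + \frac{24649}{2916}\right) = -41082 + \frac{220021}{2916} = - \frac{119575091}{2916}$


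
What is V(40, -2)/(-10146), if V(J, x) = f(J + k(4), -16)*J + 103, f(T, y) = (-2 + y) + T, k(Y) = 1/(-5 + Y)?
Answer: -943/10146 ≈ -0.092943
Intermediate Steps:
f(T, y) = -2 + T + y
V(J, x) = 103 + J*(-19 + J) (V(J, x) = (-2 + (J + 1/(-5 + 4)) - 16)*J + 103 = (-2 + (J + 1/(-1)) - 16)*J + 103 = (-2 + (J - 1) - 16)*J + 103 = (-2 + (-1 + J) - 16)*J + 103 = (-19 + J)*J + 103 = J*(-19 + J) + 103 = 103 + J*(-19 + J))
V(40, -2)/(-10146) = (103 + 40*(-19 + 40))/(-10146) = (103 + 40*21)*(-1/10146) = (103 + 840)*(-1/10146) = 943*(-1/10146) = -943/10146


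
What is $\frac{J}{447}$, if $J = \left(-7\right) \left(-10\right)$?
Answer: $\frac{70}{447} \approx 0.1566$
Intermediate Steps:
$J = 70$
$\frac{J}{447} = \frac{70}{447}$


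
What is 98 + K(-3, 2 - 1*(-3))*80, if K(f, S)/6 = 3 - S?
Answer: -862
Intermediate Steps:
K(f, S) = 18 - 6*S (K(f, S) = 6*(3 - S) = 18 - 6*S)
98 + K(-3, 2 - 1*(-3))*80 = 98 + (18 - 6*(2 - 1*(-3)))*80 = 98 + (18 - 6*(2 + 3))*80 = 98 + (18 - 6*5)*80 = 98 + (18 - 30)*80 = 98 - 12*80 = 98 - 960 = -862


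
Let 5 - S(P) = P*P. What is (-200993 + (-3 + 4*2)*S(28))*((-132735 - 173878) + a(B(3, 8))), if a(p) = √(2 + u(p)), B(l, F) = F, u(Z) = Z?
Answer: 62821324344 - 204888*√10 ≈ 6.2821e+10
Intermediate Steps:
S(P) = 5 - P² (S(P) = 5 - P*P = 5 - P²)
a(p) = √(2 + p)
(-200993 + (-3 + 4*2)*S(28))*((-132735 - 173878) + a(B(3, 8))) = (-200993 + (-3 + 4*2)*(5 - 1*28²))*((-132735 - 173878) + √(2 + 8)) = (-200993 + (-3 + 8)*(5 - 1*784))*(-306613 + √10) = (-200993 + 5*(5 - 784))*(-306613 + √10) = (-200993 + 5*(-779))*(-306613 + √10) = (-200993 - 3895)*(-306613 + √10) = -204888*(-306613 + √10) = 62821324344 - 204888*√10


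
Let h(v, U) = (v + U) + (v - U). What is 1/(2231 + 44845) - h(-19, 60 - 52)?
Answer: 1788889/47076 ≈ 38.000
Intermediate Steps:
h(v, U) = 2*v (h(v, U) = (U + v) + (v - U) = 2*v)
1/(2231 + 44845) - h(-19, 60 - 52) = 1/(2231 + 44845) - 2*(-19) = 1/47076 - 1*(-38) = 1/47076 + 38 = 1788889/47076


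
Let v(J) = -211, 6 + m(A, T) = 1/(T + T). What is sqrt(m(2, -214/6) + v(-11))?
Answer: I*sqrt(9938374)/214 ≈ 14.731*I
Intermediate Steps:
m(A, T) = -6 + 1/(2*T) (m(A, T) = -6 + 1/(T + T) = -6 + 1/(2*T))
sqrt(m(2, -214/6) + v(-11)) = sqrt((-6 + 1/(2*((-214/6)))) - 211) = sqrt((-6 + 1/(2*((-214*1/6)))) - 211) = sqrt((-6 + 1/(2*(-107/3))) - 211) = sqrt((-6 + (1/2)*(-3/107)) - 211) = sqrt((-6 - 3/214) - 211) = sqrt(-1287/214 - 211) = sqrt(-46441/214) = I*sqrt(9938374)/214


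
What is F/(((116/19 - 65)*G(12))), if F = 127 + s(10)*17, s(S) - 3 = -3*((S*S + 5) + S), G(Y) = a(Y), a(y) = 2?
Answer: 108053/2238 ≈ 48.281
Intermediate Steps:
G(Y) = 2
s(S) = -12 - 3*S - 3*S² (s(S) = 3 - 3*((S*S + 5) + S) = 3 - 3*((S² + 5) + S) = 3 - 3*((5 + S²) + S) = 3 - 3*(5 + S + S²) = 3 + (-15 - 3*S - 3*S²) = -12 - 3*S - 3*S²)
F = -5687 (F = 127 + (-12 - 3*10 - 3*10²)*17 = 127 + (-12 - 30 - 3*100)*17 = 127 + (-12 - 30 - 300)*17 = 127 - 342*17 = 127 - 5814 = -5687)
F/(((116/19 - 65)*G(12))) = -5687*1/(2*(116/19 - 65)) = -5687/((-1119/19*2)) = -5687/(-2238/19) = -5687*(-19/2238) = 108053/2238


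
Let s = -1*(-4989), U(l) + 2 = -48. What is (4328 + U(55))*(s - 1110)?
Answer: 16594362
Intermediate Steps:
U(l) = -50 (U(l) = -2 - 48 = -50)
s = 4989
(4328 + U(55))*(s - 1110) = (4328 - 50)*(4989 - 1110) = 4278*3879 = 16594362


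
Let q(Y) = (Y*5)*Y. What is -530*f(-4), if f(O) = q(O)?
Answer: -42400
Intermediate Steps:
q(Y) = 5*Y² (q(Y) = (5*Y)*Y = 5*Y²)
f(O) = 5*O²
-530*f(-4) = -2650*(-4)² = -2650*16 = -530*80 = -42400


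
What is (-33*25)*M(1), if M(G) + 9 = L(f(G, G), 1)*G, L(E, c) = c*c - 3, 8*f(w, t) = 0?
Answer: 9075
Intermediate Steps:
f(w, t) = 0 (f(w, t) = (⅛)*0 = 0)
L(E, c) = -3 + c² (L(E, c) = c² - 3 = -3 + c²)
M(G) = -9 - 2*G (M(G) = -9 + (-3 + 1²)*G = -9 + (-3 + 1)*G = -9 - 2*G)
(-33*25)*M(1) = (-33*25)*(-9 - 2*1) = -825*(-9 - 2) = -825*(-11) = 9075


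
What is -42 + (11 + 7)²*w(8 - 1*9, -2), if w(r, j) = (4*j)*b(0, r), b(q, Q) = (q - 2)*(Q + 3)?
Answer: 10326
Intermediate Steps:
b(q, Q) = (-2 + q)*(3 + Q)
w(r, j) = 4*j*(-6 - 2*r) (w(r, j) = (4*j)*(-6 - 2*r + 3*0 + r*0) = (4*j)*(-6 - 2*r + 0 + 0) = (4*j)*(-6 - 2*r) = 4*j*(-6 - 2*r))
-42 + (11 + 7)²*w(8 - 1*9, -2) = -42 + (11 + 7)²*(-8*(-2)*(3 + (8 - 1*9))) = -42 + 18²*(-8*(-2)*(3 + (8 - 9))) = -42 + 324*(-8*(-2)*(3 - 1)) = -42 + 324*(-8*(-2)*2) = -42 + 324*32 = -42 + 10368 = 10326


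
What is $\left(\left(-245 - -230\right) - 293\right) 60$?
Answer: $-18480$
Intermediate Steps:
$\left(\left(-245 - -230\right) - 293\right) 60 = \left(\left(-245 + 230\right) - 293\right) 60 = \left(-15 - 293\right) 60 = \left(-308\right) 60 = -18480$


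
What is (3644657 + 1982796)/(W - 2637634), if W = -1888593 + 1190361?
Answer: -5627453/3335866 ≈ -1.6870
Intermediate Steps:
W = -698232
(3644657 + 1982796)/(W - 2637634) = (3644657 + 1982796)/(-698232 - 2637634) = 5627453/(-3335866) = 5627453*(-1/3335866) = -5627453/3335866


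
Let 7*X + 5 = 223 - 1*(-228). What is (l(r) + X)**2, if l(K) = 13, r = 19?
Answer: 288369/49 ≈ 5885.1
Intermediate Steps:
X = 446/7 (X = -5/7 + (223 - 1*(-228))/7 = -5/7 + (223 + 228)/7 = -5/7 + (1/7)*451 = -5/7 + 451/7 = 446/7 ≈ 63.714)
(l(r) + X)**2 = (13 + 446/7)**2 = (537/7)**2 = 288369/49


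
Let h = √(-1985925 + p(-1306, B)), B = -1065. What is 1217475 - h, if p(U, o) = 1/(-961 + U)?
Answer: 1217475 - 2*I*√2551560627398/2267 ≈ 1.2175e+6 - 1409.2*I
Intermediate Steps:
h = 2*I*√2551560627398/2267 (h = √(-1985925 + 1/(-961 - 1306)) = √(-1985925 + 1/(-2267)) = √(-1985925 - 1/2267) = √(-4502091976/2267) = 2*I*√2551560627398/2267 ≈ 1409.2*I)
1217475 - h = 1217475 - 2*I*√2551560627398/2267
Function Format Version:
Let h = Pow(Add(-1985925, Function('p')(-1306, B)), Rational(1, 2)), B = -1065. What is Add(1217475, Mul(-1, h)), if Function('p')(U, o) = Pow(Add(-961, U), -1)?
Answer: Add(1217475, Mul(Rational(-2, 2267), I, Pow(2551560627398, Rational(1, 2)))) ≈ Add(1.2175e+6, Mul(-1409.2, I))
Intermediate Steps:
h = Mul(Rational(2, 2267), I, Pow(2551560627398, Rational(1, 2))) (h = Pow(Add(-1985925, Pow(Add(-961, -1306), -1)), Rational(1, 2)) = Pow(Add(-1985925, Pow(-2267, -1)), Rational(1, 2)) = Pow(Add(-1985925, Rational(-1, 2267)), Rational(1, 2)) = Pow(Rational(-4502091976, 2267), Rational(1, 2)) = Mul(Rational(2, 2267), I, Pow(2551560627398, Rational(1, 2))) ≈ Mul(1409.2, I))
Add(1217475, Mul(-1, h)) = Add(1217475, Mul(-1, Mul(Rational(2, 2267), I, Pow(2551560627398, Rational(1, 2))))) = Add(1217475, Mul(Rational(-2, 2267), I, Pow(2551560627398, Rational(1, 2))))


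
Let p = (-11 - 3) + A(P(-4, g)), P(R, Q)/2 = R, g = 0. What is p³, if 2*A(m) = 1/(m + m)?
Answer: -90518849/32768 ≈ -2762.4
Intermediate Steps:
P(R, Q) = 2*R
A(m) = 1/(4*m) (A(m) = 1/(2*(m + m)) = 1/(2*((2*m))) = (1/(2*m))/2 = 1/(4*m))
p = -449/32 (p = (-11 - 3) + 1/(4*((2*(-4)))) = -14 + (¼)/(-8) = -14 + (¼)*(-⅛) = -14 - 1/32 = -449/32 ≈ -14.031)
p³ = (-449/32)³ = -90518849/32768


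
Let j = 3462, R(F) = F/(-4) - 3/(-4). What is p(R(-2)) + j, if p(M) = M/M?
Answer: 3463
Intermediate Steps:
R(F) = 3/4 - F/4 (R(F) = F*(-1/4) - 3*(-1/4) = -F/4 + 3/4 = 3/4 - F/4)
p(M) = 1
p(R(-2)) + j = 1 + 3462 = 3463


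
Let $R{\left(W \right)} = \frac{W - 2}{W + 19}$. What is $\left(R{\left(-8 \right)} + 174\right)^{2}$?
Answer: $\frac{3625216}{121} \approx 29960.0$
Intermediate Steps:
$R{\left(W \right)} = \frac{-2 + W}{19 + W}$
$\left(R{\left(-8 \right)} + 174\right)^{2} = \left(\frac{-2 - 8}{19 - 8} + 174\right)^{2} = \left(\frac{1}{11} \left(-10\right) + 174\right)^{2} = \left(- \frac{10}{11} + 174\right)^{2} = \left(\frac{1904}{11}\right)^{2} = \frac{3625216}{121}$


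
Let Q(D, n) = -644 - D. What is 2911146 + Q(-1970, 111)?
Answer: 2912472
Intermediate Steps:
2911146 + Q(-1970, 111) = 2911146 + (-644 - 1*(-1970)) = 2911146 + (-644 + 1970) = 2911146 + 1326 = 2912472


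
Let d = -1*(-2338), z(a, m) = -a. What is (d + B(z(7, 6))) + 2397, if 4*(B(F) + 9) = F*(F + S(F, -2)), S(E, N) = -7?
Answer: 9501/2 ≈ 4750.5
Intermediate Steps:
B(F) = -9 + F*(-7 + F)/4 (B(F) = -9 + (F*(F - 7))/4 = -9 + (F*(-7 + F))/4 = -9 + F*(-7 + F)/4)
d = 2338
(d + B(z(7, 6))) + 2397 = (2338 + (-9 - (-7)*7/4 + (-1*7)**2/4)) + 2397 = (2338 + (-9 - 7/4*(-7) + (1/4)*(-7)**2)) + 2397 = (2338 + (-9 + 49/4 + (1/4)*49)) + 2397 = (2338 + (-9 + 49/4 + 49/4)) + 2397 = (2338 + 31/2) + 2397 = 4707/2 + 2397 = 9501/2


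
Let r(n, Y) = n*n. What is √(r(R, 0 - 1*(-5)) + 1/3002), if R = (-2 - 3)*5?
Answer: √5632505502/3002 ≈ 25.000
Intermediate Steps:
R = -25 (R = -5*5 = -25)
r(n, Y) = n²
√(r(R, 0 - 1*(-5)) + 1/3002) = √((-25)² + 1/3002) = √(625 + 1/3002) = √(1876251/3002) = √5632505502/3002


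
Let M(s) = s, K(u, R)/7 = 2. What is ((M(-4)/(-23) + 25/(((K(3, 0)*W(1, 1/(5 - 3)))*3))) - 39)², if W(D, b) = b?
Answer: 330439684/233289 ≈ 1416.4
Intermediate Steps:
K(u, R) = 14 (K(u, R) = 7*2 = 14)
((M(-4)/(-23) + 25/(((K(3, 0)*W(1, 1/(5 - 3)))*3))) - 39)² = ((-4/(-23) + 25/(((14/(5 - 3))*3))) - 39)² = ((-4*(-1/23) + 25/(((14/2)*3))) - 39)² = ((4/23 + 25/(((14*(½))*3))) - 39)² = ((4/23 + 25/((7*3))) - 39)² = ((4/23 + 25/21) - 39)² = (659/483 - 39)² = (-18178/483)² = 330439684/233289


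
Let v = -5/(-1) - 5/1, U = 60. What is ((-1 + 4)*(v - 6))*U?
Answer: -1080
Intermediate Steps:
v = 0 (v = -5*(-1) - 5*1 = 5 - 5 = 0)
((-1 + 4)*(v - 6))*U = ((-1 + 4)*(0 - 6))*60 = (3*(-6))*60 = -18*60 = -1080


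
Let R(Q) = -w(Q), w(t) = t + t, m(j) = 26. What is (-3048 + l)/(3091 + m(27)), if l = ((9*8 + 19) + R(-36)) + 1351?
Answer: -1534/3117 ≈ -0.49214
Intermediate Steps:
w(t) = 2*t
R(Q) = -2*Q
l = 1514 (l = ((9*8 + 19) - 2*(-36)) + 1351 = ((72 + 19) + 72) + 1351 = (91 + 72) + 1351 = 163 + 1351 = 1514)
(-3048 + l)/(3091 + m(27)) = (-3048 + 1514)/(3091 + 26) = -1534/3117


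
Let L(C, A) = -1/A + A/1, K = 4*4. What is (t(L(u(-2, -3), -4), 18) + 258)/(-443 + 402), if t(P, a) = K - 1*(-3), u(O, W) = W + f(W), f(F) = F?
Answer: -277/41 ≈ -6.7561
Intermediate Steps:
u(O, W) = 2*W (u(O, W) = W + W = 2*W)
K = 16
L(C, A) = A - 1/A (L(C, A) = -1/A + A*1 = -1/A + A = A - 1/A)
t(P, a) = 19 (t(P, a) = 16 - 1*(-3) = 16 + 3 = 19)
(t(L(u(-2, -3), -4), 18) + 258)/(-443 + 402) = (19 + 258)/(-443 + 402) = 277/(-41) = 277*(-1/41) = -277/41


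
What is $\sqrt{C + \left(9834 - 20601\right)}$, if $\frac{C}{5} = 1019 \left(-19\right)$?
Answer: $2 i \sqrt{26893} \approx 327.98 i$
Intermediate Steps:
$C = -96805$ ($C = 5 \cdot 1019 \left(-19\right) = 5 \left(-19361\right) = -96805$)
$\sqrt{C + \left(9834 - 20601\right)} = \sqrt{-96805 + \left(9834 - 20601\right)} = \sqrt{-96805 - 10767} = \sqrt{-107572} = 2 i \sqrt{26893}$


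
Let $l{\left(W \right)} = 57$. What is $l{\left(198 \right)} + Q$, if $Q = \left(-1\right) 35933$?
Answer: $-35876$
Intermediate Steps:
$Q = -35933$
$l{\left(198 \right)} + Q = 57 - 35933 = -35876$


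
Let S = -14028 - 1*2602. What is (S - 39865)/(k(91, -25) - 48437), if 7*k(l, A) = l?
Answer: 56495/48424 ≈ 1.1667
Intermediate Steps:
k(l, A) = l/7
S = -16630 (S = -14028 - 2602 = -16630)
(S - 39865)/(k(91, -25) - 48437) = (-16630 - 39865)/((⅐)*91 - 48437) = -56495/(13 - 48437) = -56495/(-48424) = -56495*(-1/48424) = 56495/48424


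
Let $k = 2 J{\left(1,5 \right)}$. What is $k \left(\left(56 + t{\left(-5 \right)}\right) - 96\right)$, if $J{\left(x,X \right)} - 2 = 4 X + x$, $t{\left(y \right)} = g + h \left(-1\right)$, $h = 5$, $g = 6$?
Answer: $-1794$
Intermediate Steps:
$t{\left(y \right)} = 1$ ($t{\left(y \right)} = 6 + 5 \left(-1\right) = 6 - 5 = 1$)
$J{\left(x,X \right)} = 2 + x + 4 X$ ($J{\left(x,X \right)} = 2 + \left(4 X + x\right) = 2 + \left(x + 4 X\right) = 2 + x + 4 X$)
$k = 46$ ($k = 2 \left(2 + 1 + 4 \cdot 5\right) = 2 \left(2 + 1 + 20\right) = 2 \cdot 23 = 46$)
$k \left(\left(56 + t{\left(-5 \right)}\right) - 96\right) = 46 \left(\left(56 + 1\right) - 96\right) = 46 \left(57 - 96\right) = 46 \left(-39\right) = -1794$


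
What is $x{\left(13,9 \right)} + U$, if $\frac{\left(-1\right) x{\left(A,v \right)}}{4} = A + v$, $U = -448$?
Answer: $-536$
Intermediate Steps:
$x{\left(A,v \right)} = - 4 A - 4 v$ ($x{\left(A,v \right)} = - 4 \left(A + v\right) = - 4 A - 4 v$)
$x{\left(13,9 \right)} + U = \left(\left(-4\right) 13 - 36\right) - 448 = \left(-52 - 36\right) - 448 = -88 - 448 = -536$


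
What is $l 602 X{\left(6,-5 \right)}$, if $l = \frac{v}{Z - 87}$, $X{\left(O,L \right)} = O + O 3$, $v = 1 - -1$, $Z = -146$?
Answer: $- \frac{28896}{233} \approx -124.02$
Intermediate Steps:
$v = 2$ ($v = 1 + 1 = 2$)
$X{\left(O,L \right)} = 4 O$ ($X{\left(O,L \right)} = O + 3 O = 4 O$)
$l = - \frac{2}{233}$ ($l = \frac{2}{-146 - 87} = \frac{2}{-233} = 2 \left(- \frac{1}{233}\right) = - \frac{2}{233} \approx -0.0085837$)
$l 602 X{\left(6,-5 \right)} = - \frac{2 \cdot 602 \cdot 4 \cdot 6}{233} = - \frac{2 \cdot 602 \cdot 24}{233} = \left(- \frac{2}{233}\right) 14448 = - \frac{28896}{233}$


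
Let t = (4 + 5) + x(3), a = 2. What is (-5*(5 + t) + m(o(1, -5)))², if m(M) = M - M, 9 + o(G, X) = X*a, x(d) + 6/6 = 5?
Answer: 8100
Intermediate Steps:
x(d) = 4 (x(d) = -1 + 5 = 4)
t = 13 (t = (4 + 5) + 4 = 9 + 4 = 13)
o(G, X) = -9 + 2*X (o(G, X) = -9 + X*2 = -9 + 2*X)
m(M) = 0
(-5*(5 + t) + m(o(1, -5)))² = (-5*(5 + 13) + 0)² = (-5*18 + 0)² = (-90 + 0)² = (-90)² = 8100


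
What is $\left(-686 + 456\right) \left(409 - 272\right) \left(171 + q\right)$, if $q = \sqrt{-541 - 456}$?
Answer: $-5388210 - 31510 i \sqrt{997} \approx -5.3882 \cdot 10^{6} - 9.9494 \cdot 10^{5} i$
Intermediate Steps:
$q = i \sqrt{997}$ ($q = \sqrt{-997} = i \sqrt{997} \approx 31.575 i$)
$\left(-686 + 456\right) \left(409 - 272\right) \left(171 + q\right) = \left(-686 + 456\right) \left(409 - 272\right) \left(171 + i \sqrt{997}\right) = \left(-230\right) 137 \left(171 + i \sqrt{997}\right) = - 31510 \left(171 + i \sqrt{997}\right) = -5388210 - 31510 i \sqrt{997}$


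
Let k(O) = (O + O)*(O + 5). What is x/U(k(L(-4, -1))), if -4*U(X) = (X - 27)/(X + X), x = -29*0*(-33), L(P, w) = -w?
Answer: 0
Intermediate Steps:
x = 0 (x = 0*(-33) = 0)
k(O) = 2*O*(5 + O) (k(O) = (2*O)*(5 + O) = 2*O*(5 + O))
U(X) = -(-27 + X)/(8*X) (U(X) = -(X - 27)/(4*(X + X)) = -(-27 + X)/(4*(2*X)) = -(-27 + X)*1/(2*X)/4 = -(-27 + X)/(8*X))
x/U(k(L(-4, -1))) = 0/(((27 - 2*(-1*(-1))*(5 - 1*(-1)))/(8*((2*(-1*(-1))*(5 - 1*(-1))))))) = 0/(((27 - 2*(5 + 1))/(8*((2*1*(5 + 1)))))) = 0/(((27 - 2*6)/(8*((2*1*6))))) = 0/(((⅛)*(27 - 1*12)/12)) = 0/(((⅛)*(1/12)*(27 - 12))) = 0/(((⅛)*(1/12)*15)) = 0/(5/32) = 0*(32/5) = 0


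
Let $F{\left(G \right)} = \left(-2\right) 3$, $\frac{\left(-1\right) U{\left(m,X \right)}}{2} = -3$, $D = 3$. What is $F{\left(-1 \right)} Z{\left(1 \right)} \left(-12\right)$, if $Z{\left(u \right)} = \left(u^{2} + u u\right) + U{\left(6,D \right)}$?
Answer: $576$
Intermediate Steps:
$U{\left(m,X \right)} = 6$ ($U{\left(m,X \right)} = \left(-2\right) \left(-3\right) = 6$)
$Z{\left(u \right)} = 6 + 2 u^{2}$ ($Z{\left(u \right)} = \left(u^{2} + u u\right) + 6 = \left(u^{2} + u^{2}\right) + 6 = 2 u^{2} + 6 = 6 + 2 u^{2}$)
$F{\left(G \right)} = -6$
$F{\left(-1 \right)} Z{\left(1 \right)} \left(-12\right) = - 6 \left(6 + 2 \cdot 1^{2}\right) \left(-12\right) = - 6 \left(6 + 2 \cdot 1\right) \left(-12\right) = - 6 \left(6 + 2\right) \left(-12\right) = \left(-6\right) 8 \left(-12\right) = \left(-48\right) \left(-12\right) = 576$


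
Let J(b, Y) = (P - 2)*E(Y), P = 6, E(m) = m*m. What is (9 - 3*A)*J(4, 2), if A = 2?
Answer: 48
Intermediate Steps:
E(m) = m**2
J(b, Y) = 4*Y**2 (J(b, Y) = (6 - 2)*Y**2 = 4*Y**2)
(9 - 3*A)*J(4, 2) = (9 - 3*2)*(4*2**2) = (9 - 6)*(4*4) = 3*16 = 48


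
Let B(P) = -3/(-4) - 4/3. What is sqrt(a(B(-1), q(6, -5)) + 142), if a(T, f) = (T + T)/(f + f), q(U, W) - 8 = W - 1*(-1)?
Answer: sqrt(20427)/12 ≈ 11.910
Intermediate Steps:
B(P) = -7/12 (B(P) = -3*(-1/4) - 4*1/3 = 3/4 - 4/3 = -7/12)
q(U, W) = 9 + W (q(U, W) = 8 + (W - 1*(-1)) = 8 + (W + 1) = 8 + (1 + W) = 9 + W)
a(T, f) = T/f (a(T, f) = (2*T)/((2*f)) = (2*T)*(1/(2*f)) = T/f)
sqrt(a(B(-1), q(6, -5)) + 142) = sqrt(-7/(12*(9 - 5)) + 142) = sqrt(-7/12/4 + 142) = sqrt(-7/12*1/4 + 142) = sqrt(-7/48 + 142) = sqrt(6809/48) = sqrt(20427)/12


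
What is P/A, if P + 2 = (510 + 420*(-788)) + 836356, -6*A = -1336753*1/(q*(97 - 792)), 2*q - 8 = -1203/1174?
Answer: -4318918889880/784674011 ≈ -5504.1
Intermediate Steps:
q = 8189/2348 (q = 4 + (-1203/1174)/2 = 4 + (-1203*1/1174)/2 = 4 + (1/2)*(-1203/1174) = 4 - 1203/2348 = 8189/2348 ≈ 3.4876)
A = -1569348022/17074065 (A = -(-1336753)/(6*(8189*(97 - 792)/2348)) = -(-1336753)/(6*((8189/2348)*(-695))) = -(-1336753)/(6*(-5691355/2348)) = -(-1336753)*(-2348)/(6*5691355) = -1/6*3138696044/5691355 = -1569348022/17074065 ≈ -91.914)
P = 505904 (P = -2 + ((510 + 420*(-788)) + 836356) = -2 + ((510 - 330960) + 836356) = -2 + (-330450 + 836356) = -2 + 505906 = 505904)
P/A = 505904/(-1569348022/17074065) = 505904*(-17074065/1569348022) = -4318918889880/784674011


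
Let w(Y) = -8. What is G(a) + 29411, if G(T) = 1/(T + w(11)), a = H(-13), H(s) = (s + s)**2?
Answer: 19646549/668 ≈ 29411.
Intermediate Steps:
H(s) = 4*s**2 (H(s) = (2*s)**2 = 4*s**2)
a = 676 (a = 4*(-13)**2 = 4*169 = 676)
G(T) = 1/(-8 + T) (G(T) = 1/(T - 8) = 1/(-8 + T))
G(a) + 29411 = 1/(-8 + 676) + 29411 = 1/668 + 29411 = 19646549/668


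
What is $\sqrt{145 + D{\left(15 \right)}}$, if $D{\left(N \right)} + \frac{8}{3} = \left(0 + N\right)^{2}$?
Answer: $\frac{\sqrt{3306}}{3} \approx 19.166$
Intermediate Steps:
$D{\left(N \right)} = - \frac{8}{3} + N^{2}$ ($D{\left(N \right)} = - \frac{8}{3} + \left(0 + N\right)^{2} = - \frac{8}{3} + N^{2}$)
$\sqrt{145 + D{\left(15 \right)}} = \sqrt{145 - \left(\frac{8}{3} - 15^{2}\right)} = \sqrt{145 + \left(- \frac{8}{3} + 225\right)} = \sqrt{145 + \frac{667}{3}} = \sqrt{\frac{1102}{3}} = \frac{\sqrt{3306}}{3}$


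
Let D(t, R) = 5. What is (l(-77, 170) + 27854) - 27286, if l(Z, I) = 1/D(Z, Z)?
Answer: 2841/5 ≈ 568.20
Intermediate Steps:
l(Z, I) = 1/5
(l(-77, 170) + 27854) - 27286 = (1/5 + 27854) - 27286 = 139271/5 - 27286 = 2841/5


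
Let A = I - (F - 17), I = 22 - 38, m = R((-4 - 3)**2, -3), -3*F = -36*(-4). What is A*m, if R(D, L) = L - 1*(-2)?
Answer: -49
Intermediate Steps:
F = -48 (F = -(-12)*(-4) = -1/3*144 = -48)
R(D, L) = 2 + L (R(D, L) = L + 2 = 2 + L)
m = -1 (m = 2 - 3 = -1)
I = -16
A = 49 (A = -16 - (-48 - 17) = -16 - 1*(-65) = -16 + 65 = 49)
A*m = 49*(-1) = -49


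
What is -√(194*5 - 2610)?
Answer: -2*I*√410 ≈ -40.497*I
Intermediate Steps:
-√(194*5 - 2610) = -√(970 - 2610) = -√(-1640) = -2*I*√410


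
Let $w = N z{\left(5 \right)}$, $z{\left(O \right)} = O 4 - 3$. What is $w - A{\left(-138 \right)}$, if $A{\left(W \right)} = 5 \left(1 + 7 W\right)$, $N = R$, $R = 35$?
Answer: $5420$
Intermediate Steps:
$N = 35$
$z{\left(O \right)} = -3 + 4 O$ ($z{\left(O \right)} = 4 O - 3 = -3 + 4 O$)
$w = 595$ ($w = 35 \left(-3 + 4 \cdot 5\right) = 35 \left(-3 + 20\right) = 35 \cdot 17 = 595$)
$A{\left(W \right)} = 5 + 35 W$
$w - A{\left(-138 \right)} = 595 - \left(5 + 35 \left(-138\right)\right) = 595 - \left(5 - 4830\right) = 595 - -4825 = 595 + 4825 = 5420$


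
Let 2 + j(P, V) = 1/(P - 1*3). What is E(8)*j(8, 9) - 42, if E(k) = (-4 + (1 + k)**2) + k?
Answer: -195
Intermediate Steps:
j(P, V) = -2 + 1/(-3 + P) (j(P, V) = -2 + 1/(P - 1*3) = -2 + 1/(P - 3) = -2 + 1/(-3 + P))
E(k) = -4 + k + (1 + k)**2
E(8)*j(8, 9) - 42 = (-4 + 8 + (1 + 8)**2)*((7 - 2*8)/(-3 + 8)) - 42 = (-4 + 8 + 9**2)*((7 - 16)/5) - 42 = (-4 + 8 + 81)*((1/5)*(-9)) - 42 = 85*(-9/5) - 42 = -153 - 42 = -195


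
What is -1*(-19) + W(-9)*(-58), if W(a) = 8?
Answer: -445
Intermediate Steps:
-1*(-19) + W(-9)*(-58) = -1*(-19) + 8*(-58) = 19 - 464 = -445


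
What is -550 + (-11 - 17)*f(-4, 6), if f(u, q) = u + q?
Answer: -606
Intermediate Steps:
f(u, q) = q + u
-550 + (-11 - 17)*f(-4, 6) = -550 + (-11 - 17)*(6 - 4) = -550 - 28*2 = -550 - 56 = -606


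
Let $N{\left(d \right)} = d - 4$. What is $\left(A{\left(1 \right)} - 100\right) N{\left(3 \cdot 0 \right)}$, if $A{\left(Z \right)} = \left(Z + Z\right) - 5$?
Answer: $412$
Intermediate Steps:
$A{\left(Z \right)} = -5 + 2 Z$ ($A{\left(Z \right)} = 2 Z - 5 = -5 + 2 Z$)
$N{\left(d \right)} = -4 + d$
$\left(A{\left(1 \right)} - 100\right) N{\left(3 \cdot 0 \right)} = \left(\left(-5 + 2 \cdot 1\right) - 100\right) \left(-4 + 3 \cdot 0\right) = \left(\left(-5 + 2\right) - 100\right) \left(-4 + 0\right) = \left(-3 - 100\right) \left(-4\right) = \left(-103\right) \left(-4\right) = 412$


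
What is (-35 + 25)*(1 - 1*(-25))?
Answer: -260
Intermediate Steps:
(-35 + 25)*(1 - 1*(-25)) = -10*(1 + 25) = -10*26 = -260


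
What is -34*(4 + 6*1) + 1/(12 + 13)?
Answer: -8499/25 ≈ -339.96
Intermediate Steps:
-34*(4 + 6*1) + 1/(12 + 13) = -34*(4 + 6) + 1/25 = -34*10 + 1/25 = -340 + 1/25 = -8499/25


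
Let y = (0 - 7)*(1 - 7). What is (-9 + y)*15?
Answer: 495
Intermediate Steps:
y = 42 (y = -7*(-6) = 42)
(-9 + y)*15 = (-9 + 42)*15 = 33*15 = 495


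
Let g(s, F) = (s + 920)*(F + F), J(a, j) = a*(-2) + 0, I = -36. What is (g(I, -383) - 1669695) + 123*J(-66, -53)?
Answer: -2330603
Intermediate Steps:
J(a, j) = -2*a (J(a, j) = -2*a + 0 = -2*a)
g(s, F) = 2*F*(920 + s) (g(s, F) = (920 + s)*(2*F) = 2*F*(920 + s))
(g(I, -383) - 1669695) + 123*J(-66, -53) = (2*(-383)*(920 - 36) - 1669695) + 123*(-2*(-66)) = (2*(-383)*884 - 1669695) + 123*132 = (-677144 - 1669695) + 16236 = -2346839 + 16236 = -2330603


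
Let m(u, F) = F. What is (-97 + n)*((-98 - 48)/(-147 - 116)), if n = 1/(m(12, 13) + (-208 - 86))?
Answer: -3979668/73903 ≈ -53.850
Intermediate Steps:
n = -1/281 (n = 1/(13 + (-208 - 86)) = 1/(13 - 294) = 1/(-281) = -1/281 ≈ -0.0035587)
(-97 + n)*((-98 - 48)/(-147 - 116)) = (-97 - 1/281)*((-98 - 48)/(-147 - 116)) = -(-3979668)/(281*(-263)) = -(-3979668)*(-1)/(281*263) = -27258/281*146/263 = -3979668/73903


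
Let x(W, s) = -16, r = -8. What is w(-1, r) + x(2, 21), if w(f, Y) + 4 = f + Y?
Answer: -29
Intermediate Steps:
w(f, Y) = -4 + Y + f (w(f, Y) = -4 + (f + Y) = -4 + (Y + f) = -4 + Y + f)
w(-1, r) + x(2, 21) = (-4 - 8 - 1) - 16 = -13 - 16 = -29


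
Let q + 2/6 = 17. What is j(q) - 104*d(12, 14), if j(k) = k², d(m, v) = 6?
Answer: -3116/9 ≈ -346.22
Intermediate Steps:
q = 50/3 (q = -⅓ + 17 = 50/3 ≈ 16.667)
j(q) - 104*d(12, 14) = (50/3)² - 104*6 = 2500/9 - 624 = -3116/9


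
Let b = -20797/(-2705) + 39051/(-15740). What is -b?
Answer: -8868473/1703068 ≈ -5.2074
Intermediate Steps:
b = 8868473/1703068 (b = -20797*(-1/2705) + 39051*(-1/15740) = 20797/2705 - 39051/15740 = 8868473/1703068 ≈ 5.2074)
-b = -1*8868473/1703068 = -8868473/1703068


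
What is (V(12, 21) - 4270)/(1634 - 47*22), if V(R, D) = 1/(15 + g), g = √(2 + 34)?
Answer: -89669/12600 ≈ -7.1166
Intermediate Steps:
g = 6 (g = √36 = 6)
V(R, D) = 1/21 (V(R, D) = 1/(15 + 6) = 1/21)
(V(12, 21) - 4270)/(1634 - 47*22) = (1/21 - 4270)/(1634 - 47*22) = -89669/(21*(1634 - 1034)) = -89669/21/600 = -89669/21*1/600 = -89669/12600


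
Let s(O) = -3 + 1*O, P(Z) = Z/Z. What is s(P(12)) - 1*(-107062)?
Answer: 107060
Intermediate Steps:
P(Z) = 1
s(O) = -3 + O
s(P(12)) - 1*(-107062) = (-3 + 1) - 1*(-107062) = -2 + 107062 = 107060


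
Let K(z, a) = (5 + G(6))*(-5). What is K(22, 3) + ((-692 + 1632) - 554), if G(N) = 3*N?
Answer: 271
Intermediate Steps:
K(z, a) = -115 (K(z, a) = (5 + 3*6)*(-5) = (5 + 18)*(-5) = 23*(-5) = -115)
K(22, 3) + ((-692 + 1632) - 554) = -115 + ((-692 + 1632) - 554) = -115 + (940 - 554) = -115 + 386 = 271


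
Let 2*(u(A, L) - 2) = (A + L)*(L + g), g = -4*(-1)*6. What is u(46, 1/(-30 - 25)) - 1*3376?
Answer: -17076949/6050 ≈ -2822.6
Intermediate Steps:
g = 24 (g = 4*6 = 24)
u(A, L) = 2 + (24 + L)*(A + L)/2 (u(A, L) = 2 + ((A + L)*(L + 24))/2 = 2 + ((A + L)*(24 + L))/2 = 2 + ((24 + L)*(A + L))/2 = 2 + (24 + L)*(A + L)/2)
u(46, 1/(-30 - 25)) - 1*3376 = (2 + (1/(-30 - 25))**2/2 + 12*46 + 12/(-30 - 25) + (1/2)*46/(-30 - 25)) - 1*3376 = (2 + (1/(-55))**2/2 + 552 + 12/(-55) + (1/2)*46/(-55)) - 3376 = (2 + (-1/55)**2/2 + 552 + 12*(-1/55) + (1/2)*46*(-1/55)) - 3376 = (2 + (1/2)*(1/3025) + 552 - 12/55 - 23/55) - 3376 = (2 + 1/6050 + 552 - 12/55 - 23/55) - 3376 = 3347851/6050 - 3376 = -17076949/6050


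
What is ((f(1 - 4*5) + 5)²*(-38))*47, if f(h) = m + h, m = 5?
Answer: -144666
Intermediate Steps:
f(h) = 5 + h
((f(1 - 4*5) + 5)²*(-38))*47 = (((5 + (1 - 4*5)) + 5)²*(-38))*47 = (((5 + (1 - 20)) + 5)²*(-38))*47 = (((5 - 19) + 5)²*(-38))*47 = ((-14 + 5)²*(-38))*47 = ((-9)²*(-38))*47 = (81*(-38))*47 = -3078*47 = -144666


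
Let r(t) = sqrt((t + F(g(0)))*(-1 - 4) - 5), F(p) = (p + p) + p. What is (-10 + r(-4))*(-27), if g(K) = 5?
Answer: 270 - 54*I*sqrt(15) ≈ 270.0 - 209.14*I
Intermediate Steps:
F(p) = 3*p (F(p) = 2*p + p = 3*p)
r(t) = sqrt(-80 - 5*t) (r(t) = sqrt((t + 3*5)*(-1 - 4) - 5) = sqrt((t + 15)*(-5) - 5) = sqrt((15 + t)*(-5) - 5) = sqrt((-75 - 5*t) - 5) = sqrt(-80 - 5*t))
(-10 + r(-4))*(-27) = (-10 + sqrt(-80 - 5*(-4)))*(-27) = (-10 + sqrt(-80 + 20))*(-27) = (-10 + sqrt(-60))*(-27) = (-10 + 2*I*sqrt(15))*(-27) = 270 - 54*I*sqrt(15)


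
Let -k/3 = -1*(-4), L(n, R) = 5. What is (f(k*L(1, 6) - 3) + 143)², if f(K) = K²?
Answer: 16908544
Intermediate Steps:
k = -12 (k = -(-3)*(-4) = -3*4 = -12)
(f(k*L(1, 6) - 3) + 143)² = ((-12*5 - 3)² + 143)² = ((-60 - 3)² + 143)² = ((-63)² + 143)² = (3969 + 143)² = 4112² = 16908544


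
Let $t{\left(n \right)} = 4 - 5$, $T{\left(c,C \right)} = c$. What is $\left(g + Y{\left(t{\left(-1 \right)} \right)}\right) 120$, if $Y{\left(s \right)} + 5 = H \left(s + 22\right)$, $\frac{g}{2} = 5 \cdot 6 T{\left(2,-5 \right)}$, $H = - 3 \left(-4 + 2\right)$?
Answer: $28920$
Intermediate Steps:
$H = 6$ ($H = \left(-3\right) \left(-2\right) = 6$)
$g = 120$ ($g = 2 \cdot 5 \cdot 6 \cdot 2 = 2 \cdot 30 \cdot 2 = 2 \cdot 60 = 120$)
$t{\left(n \right)} = -1$
$Y{\left(s \right)} = 127 + 6 s$ ($Y{\left(s \right)} = -5 + 6 \left(s + 22\right) = -5 + 6 \left(22 + s\right) = -5 + \left(132 + 6 s\right) = 127 + 6 s$)
$\left(g + Y{\left(t{\left(-1 \right)} \right)}\right) 120 = \left(120 + \left(127 + 6 \left(-1\right)\right)\right) 120 = \left(120 + \left(127 - 6\right)\right) 120 = \left(120 + 121\right) 120 = 241 \cdot 120 = 28920$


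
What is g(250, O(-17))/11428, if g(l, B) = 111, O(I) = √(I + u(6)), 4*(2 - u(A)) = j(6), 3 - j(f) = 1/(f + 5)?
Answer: 111/11428 ≈ 0.0097130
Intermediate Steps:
j(f) = 3 - 1/(5 + f) (j(f) = 3 - 1/(f + 5) = 3 - 1/(5 + f))
u(A) = 14/11 (u(A) = 2 - (14 + 3*6)/(4*(5 + 6)) = 2 - (14 + 18)/(4*11) = 2 - 32/44 = 2 - ¼*32/11 = 2 - 8/11 = 14/11)
O(I) = √(14/11 + I) (O(I) = √(I + 14/11) = √(14/11 + I))
g(250, O(-17))/11428 = 111/11428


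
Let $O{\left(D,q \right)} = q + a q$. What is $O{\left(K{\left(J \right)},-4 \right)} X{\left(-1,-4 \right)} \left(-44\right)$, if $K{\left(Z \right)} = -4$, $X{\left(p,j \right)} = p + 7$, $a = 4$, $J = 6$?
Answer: $5280$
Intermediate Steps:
$X{\left(p,j \right)} = 7 + p$
$O{\left(D,q \right)} = 5 q$ ($O{\left(D,q \right)} = q + 4 q = 5 q$)
$O{\left(K{\left(J \right)},-4 \right)} X{\left(-1,-4 \right)} \left(-44\right) = 5 \left(-4\right) \left(7 - 1\right) \left(-44\right) = \left(-20\right) 6 \left(-44\right) = \left(-120\right) \left(-44\right) = 5280$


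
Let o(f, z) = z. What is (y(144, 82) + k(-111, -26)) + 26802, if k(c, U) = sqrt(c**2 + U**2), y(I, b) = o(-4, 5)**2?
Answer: 26827 + sqrt(12997) ≈ 26941.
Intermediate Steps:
y(I, b) = 25 (y(I, b) = 5**2 = 25)
k(c, U) = sqrt(U**2 + c**2)
(y(144, 82) + k(-111, -26)) + 26802 = (25 + sqrt((-26)**2 + (-111)**2)) + 26802 = (25 + sqrt(676 + 12321)) + 26802 = (25 + sqrt(12997)) + 26802 = 26827 + sqrt(12997)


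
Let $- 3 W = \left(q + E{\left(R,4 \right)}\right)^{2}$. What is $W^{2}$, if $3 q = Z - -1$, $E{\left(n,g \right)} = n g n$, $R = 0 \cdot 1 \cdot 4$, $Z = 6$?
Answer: $\frac{2401}{729} \approx 3.2936$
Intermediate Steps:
$R = 0$ ($R = 0 \cdot 4 = 0$)
$E{\left(n,g \right)} = g n^{2}$ ($E{\left(n,g \right)} = g n n = g n^{2}$)
$q = \frac{7}{3}$ ($q = \frac{6 - -1}{3} = \frac{6 + 1}{3} = \frac{1}{3} \cdot 7 = \frac{7}{3} \approx 2.3333$)
$W = - \frac{49}{27}$ ($W = - \frac{\left(\frac{7}{3} + 4 \cdot 0^{2}\right)^{2}}{3} = - \frac{\left(\frac{7}{3} + 4 \cdot 0\right)^{2}}{3} = - \frac{\left(\frac{7}{3} + 0\right)^{2}}{3} = - \frac{\left(\frac{7}{3}\right)^{2}}{3} = \left(- \frac{1}{3}\right) \frac{49}{9} = - \frac{49}{27} \approx -1.8148$)
$W^{2} = \left(- \frac{49}{27}\right)^{2} = \frac{2401}{729}$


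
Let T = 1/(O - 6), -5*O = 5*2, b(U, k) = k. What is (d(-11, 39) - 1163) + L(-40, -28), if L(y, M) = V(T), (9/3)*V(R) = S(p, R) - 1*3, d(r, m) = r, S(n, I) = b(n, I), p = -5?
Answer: -28201/24 ≈ -1175.0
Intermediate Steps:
S(n, I) = I
O = -2 ≈ -2.0000
T = -⅛ (T = 1/(-2 - 6) = 1/(-8) = -⅛ ≈ -0.12500)
V(R) = -1 + R/3 (V(R) = (R - 1*3)/3 = (R - 3)/3 = (-3 + R)/3 = -1 + R/3)
L(y, M) = -25/24 (L(y, M) = -1 + (⅓)*(-⅛) = -1 - 1/24 = -25/24)
(d(-11, 39) - 1163) + L(-40, -28) = (-11 - 1163) - 25/24 = -1174 - 25/24 = -28201/24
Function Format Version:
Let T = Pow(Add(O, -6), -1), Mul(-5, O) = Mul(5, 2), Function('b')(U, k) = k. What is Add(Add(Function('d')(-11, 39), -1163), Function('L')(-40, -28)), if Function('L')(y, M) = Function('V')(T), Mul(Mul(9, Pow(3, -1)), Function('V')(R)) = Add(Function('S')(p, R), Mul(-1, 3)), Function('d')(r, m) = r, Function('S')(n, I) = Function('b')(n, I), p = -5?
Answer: Rational(-28201, 24) ≈ -1175.0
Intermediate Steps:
Function('S')(n, I) = I
O = -2 (O = Mul(Rational(-1, 5), Mul(5, 2)) = Mul(Rational(-1, 5), 10) = -2)
T = Rational(-1, 8) (T = Pow(Add(-2, -6), -1) = Pow(-8, -1) = Rational(-1, 8) ≈ -0.12500)
Function('V')(R) = Add(-1, Mul(Rational(1, 3), R)) (Function('V')(R) = Mul(Rational(1, 3), Add(R, Mul(-1, 3))) = Mul(Rational(1, 3), Add(R, -3)) = Mul(Rational(1, 3), Add(-3, R)) = Add(-1, Mul(Rational(1, 3), R)))
Function('L')(y, M) = Rational(-25, 24) (Function('L')(y, M) = Add(-1, Mul(Rational(1, 3), Rational(-1, 8))) = Add(-1, Rational(-1, 24)) = Rational(-25, 24))
Add(Add(Function('d')(-11, 39), -1163), Function('L')(-40, -28)) = Add(Add(-11, -1163), Rational(-25, 24)) = Add(-1174, Rational(-25, 24)) = Rational(-28201, 24)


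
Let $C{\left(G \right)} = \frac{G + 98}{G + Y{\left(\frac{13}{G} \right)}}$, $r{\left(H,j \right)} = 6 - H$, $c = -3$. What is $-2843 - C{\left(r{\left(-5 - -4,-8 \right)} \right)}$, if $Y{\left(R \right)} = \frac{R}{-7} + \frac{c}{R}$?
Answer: $- \frac{3112636}{1087} \approx -2863.5$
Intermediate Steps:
$Y{\left(R \right)} = - \frac{3}{R} - \frac{R}{7}$ ($Y{\left(R \right)} = \frac{R}{-7} - \frac{3}{R} = R \left(- \frac{1}{7}\right) - \frac{3}{R} = - \frac{R}{7} - \frac{3}{R} = - \frac{3}{R} - \frac{R}{7}$)
$C{\left(G \right)} = \frac{98 + G}{- \frac{13}{7 G} + \frac{10 G}{13}}$ ($C{\left(G \right)} = \frac{G + 98}{G - \left(3 \frac{G}{13} + \frac{1}{7} \cdot 13 \frac{1}{G}\right)} = \frac{98 + G}{G - \left(\frac{13}{7 G} + 3 \cdot \frac{1}{13} G\right)} = \frac{98 + G}{G - \left(\frac{3 G}{13} + \frac{13}{7 G}\right)} = \frac{98 + G}{- \frac{13}{7 G} + \frac{10 G}{13}}$)
$-2843 - C{\left(r{\left(-5 - -4,-8 \right)} \right)} = -2843 - \frac{91 \left(6 - \left(-5 - -4\right)\right) \left(98 + \left(6 - \left(-5 - -4\right)\right)\right)}{-169 + 70 \left(6 - \left(-5 - -4\right)\right)^{2}} = -2843 - \frac{91 \left(6 - \left(-5 + 4\right)\right) \left(98 + \left(6 - \left(-5 + 4\right)\right)\right)}{-169 + 70 \left(6 - \left(-5 + 4\right)\right)^{2}} = -2843 - \frac{91 \left(6 - -1\right) \left(98 + \left(6 - -1\right)\right)}{-169 + 70 \left(6 - -1\right)^{2}} = -2843 - \frac{91 \left(6 + 1\right) \left(98 + \left(6 + 1\right)\right)}{-169 + 70 \left(6 + 1\right)^{2}} = -2843 - 91 \cdot 7 \frac{1}{-169 + 70 \cdot 7^{2}} \left(98 + 7\right) = -2843 - 91 \cdot 7 \frac{1}{-169 + 70 \cdot 49} \cdot 105 = -2843 - 91 \cdot 7 \frac{1}{-169 + 3430} \cdot 105 = -2843 - 91 \cdot 7 \cdot \frac{1}{3261} \cdot 105 = -2843 - \frac{22295}{1087} = - \frac{3112636}{1087}$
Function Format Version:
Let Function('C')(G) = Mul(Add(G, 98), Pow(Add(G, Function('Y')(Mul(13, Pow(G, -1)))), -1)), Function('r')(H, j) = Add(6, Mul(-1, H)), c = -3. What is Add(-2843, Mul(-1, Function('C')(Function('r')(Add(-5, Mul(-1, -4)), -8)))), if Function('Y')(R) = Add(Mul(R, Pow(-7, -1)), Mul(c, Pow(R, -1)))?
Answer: Rational(-3112636, 1087) ≈ -2863.5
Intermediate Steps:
Function('Y')(R) = Add(Mul(-3, Pow(R, -1)), Mul(Rational(-1, 7), R)) (Function('Y')(R) = Add(Mul(R, Pow(-7, -1)), Mul(-3, Pow(R, -1))) = Add(Mul(R, Rational(-1, 7)), Mul(-3, Pow(R, -1))) = Add(Mul(Rational(-1, 7), R), Mul(-3, Pow(R, -1))) = Add(Mul(-3, Pow(R, -1)), Mul(Rational(-1, 7), R)))
Function('C')(G) = Mul(Pow(Add(Mul(Rational(-13, 7), Pow(G, -1)), Mul(Rational(10, 13), G)), -1), Add(98, G)) (Function('C')(G) = Mul(Add(G, 98), Pow(Add(G, Add(Mul(-3, Pow(Mul(13, Pow(G, -1)), -1)), Mul(Rational(-1, 7), Mul(13, Pow(G, -1))))), -1)) = Mul(Add(98, G), Pow(Add(G, Add(Mul(-3, Mul(Rational(1, 13), G)), Mul(Rational(-13, 7), Pow(G, -1)))), -1)) = Mul(Add(98, G), Pow(Add(G, Add(Mul(Rational(-3, 13), G), Mul(Rational(-13, 7), Pow(G, -1)))), -1)) = Mul(Add(98, G), Pow(Add(G, Add(Mul(Rational(-13, 7), Pow(G, -1)), Mul(Rational(-3, 13), G))), -1)) = Mul(Add(98, G), Pow(Add(Mul(Rational(-13, 7), Pow(G, -1)), Mul(Rational(10, 13), G)), -1)) = Mul(Pow(Add(Mul(Rational(-13, 7), Pow(G, -1)), Mul(Rational(10, 13), G)), -1), Add(98, G)))
Add(-2843, Mul(-1, Function('C')(Function('r')(Add(-5, Mul(-1, -4)), -8)))) = Add(-2843, Mul(-1, Mul(91, Add(6, Mul(-1, Add(-5, Mul(-1, -4)))), Pow(Add(-169, Mul(70, Pow(Add(6, Mul(-1, Add(-5, Mul(-1, -4)))), 2))), -1), Add(98, Add(6, Mul(-1, Add(-5, Mul(-1, -4)))))))) = Add(-2843, Mul(-1, Mul(91, Add(6, Mul(-1, Add(-5, 4))), Pow(Add(-169, Mul(70, Pow(Add(6, Mul(-1, Add(-5, 4))), 2))), -1), Add(98, Add(6, Mul(-1, Add(-5, 4))))))) = Add(-2843, Mul(-1, Mul(91, Add(6, Mul(-1, -1)), Pow(Add(-169, Mul(70, Pow(Add(6, Mul(-1, -1)), 2))), -1), Add(98, Add(6, Mul(-1, -1)))))) = Add(-2843, Mul(-1, Mul(91, Add(6, 1), Pow(Add(-169, Mul(70, Pow(Add(6, 1), 2))), -1), Add(98, Add(6, 1))))) = Add(-2843, Mul(-1, Mul(91, 7, Pow(Add(-169, Mul(70, Pow(7, 2))), -1), Add(98, 7)))) = Add(-2843, Mul(-1, Mul(91, 7, Pow(Add(-169, Mul(70, 49)), -1), 105))) = Add(-2843, Mul(-1, Mul(91, 7, Pow(Add(-169, 3430), -1), 105))) = Add(-2843, Mul(-1, Mul(91, 7, Pow(3261, -1), 105))) = Add(-2843, Mul(-1, Mul(91, 7, Rational(1, 3261), 105))) = Add(-2843, Mul(-1, Rational(22295, 1087))) = Add(-2843, Rational(-22295, 1087)) = Rational(-3112636, 1087)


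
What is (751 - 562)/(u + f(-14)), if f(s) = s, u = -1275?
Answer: -189/1289 ≈ -0.14663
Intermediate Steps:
(751 - 562)/(u + f(-14)) = (751 - 562)/(-1275 - 14) = 189/(-1289) = 189*(-1/1289) = -189/1289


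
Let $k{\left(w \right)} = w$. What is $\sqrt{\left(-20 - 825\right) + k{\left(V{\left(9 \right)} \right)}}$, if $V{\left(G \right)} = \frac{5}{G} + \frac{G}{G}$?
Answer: $\frac{i \sqrt{7591}}{3} \approx 29.042 i$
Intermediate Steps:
$V{\left(G \right)} = 1 + \frac{5}{G}$ ($V{\left(G \right)} = \frac{5}{G} + 1 = 1 + \frac{5}{G}$)
$\sqrt{\left(-20 - 825\right) + k{\left(V{\left(9 \right)} \right)}} = \sqrt{\left(-20 - 825\right) + \frac{5 + 9}{9}} = \sqrt{\left(-20 - 825\right) + \frac{1}{9} \cdot 14} = \sqrt{-845 + \frac{14}{9}} = \sqrt{- \frac{7591}{9}} = \frac{i \sqrt{7591}}{3}$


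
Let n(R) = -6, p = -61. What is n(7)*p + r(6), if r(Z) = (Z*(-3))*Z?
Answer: 258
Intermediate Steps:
r(Z) = -3*Z² (r(Z) = (-3*Z)*Z = -3*Z²)
n(7)*p + r(6) = -6*(-61) - 3*6² = 366 - 3*36 = 366 - 108 = 258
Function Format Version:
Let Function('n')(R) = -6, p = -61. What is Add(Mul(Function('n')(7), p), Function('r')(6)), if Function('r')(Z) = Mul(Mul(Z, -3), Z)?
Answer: 258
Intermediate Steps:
Function('r')(Z) = Mul(-3, Pow(Z, 2)) (Function('r')(Z) = Mul(Mul(-3, Z), Z) = Mul(-3, Pow(Z, 2)))
Add(Mul(Function('n')(7), p), Function('r')(6)) = Add(Mul(-6, -61), Mul(-3, Pow(6, 2))) = Add(366, Mul(-3, 36)) = Add(366, -108) = 258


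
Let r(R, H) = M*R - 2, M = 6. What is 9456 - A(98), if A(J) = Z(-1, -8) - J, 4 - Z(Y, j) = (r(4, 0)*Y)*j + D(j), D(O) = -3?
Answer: 9723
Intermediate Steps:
r(R, H) = -2 + 6*R (r(R, H) = 6*R - 2 = -2 + 6*R)
Z(Y, j) = 7 - 22*Y*j (Z(Y, j) = 4 - (((-2 + 6*4)*Y)*j - 3) = 4 - (((-2 + 24)*Y)*j - 3) = 4 - ((22*Y)*j - 3) = 4 - (22*Y*j - 3) = 4 - (-3 + 22*Y*j) = 4 + (3 - 22*Y*j) = 7 - 22*Y*j)
A(J) = -169 - J (A(J) = (7 - 22*(-1)*(-8)) - J = (7 - 176) - J = -169 - J)
9456 - A(98) = 9456 - (-169 - 1*98) = 9456 - (-169 - 98) = 9456 - 1*(-267) = 9456 + 267 = 9723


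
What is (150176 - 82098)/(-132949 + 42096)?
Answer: -68078/90853 ≈ -0.74932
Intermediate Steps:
(150176 - 82098)/(-132949 + 42096) = 68078/(-90853) = 68078*(-1/90853) = -68078/90853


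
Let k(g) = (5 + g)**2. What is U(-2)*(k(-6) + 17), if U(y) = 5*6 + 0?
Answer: 540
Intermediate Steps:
U(y) = 30 (U(y) = 30 + 0 = 30)
U(-2)*(k(-6) + 17) = 30*((5 - 6)**2 + 17) = 30*((-1)**2 + 17) = 30*(1 + 17) = 30*18 = 540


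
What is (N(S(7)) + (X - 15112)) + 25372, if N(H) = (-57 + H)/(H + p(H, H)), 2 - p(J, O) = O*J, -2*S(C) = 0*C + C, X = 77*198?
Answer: 127552/5 ≈ 25510.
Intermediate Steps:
X = 15246
S(C) = -C/2 (S(C) = -(0*C + C)/2 = -(0 + C)/2 = -C/2)
p(J, O) = 2 - J*O (p(J, O) = 2 - O*J = 2 - J*O)
N(H) = (-57 + H)/(2 + H - H²) (N(H) = (-57 + H)/(H + (2 - H*H)) = (-57 + H)/(H + (2 - H²)) = (-57 + H)/(2 + H - H²))
(N(S(7)) + (X - 15112)) + 25372 = ((-57 - ½*7)/(2 - ½*7 - (-½*7)²) + (15246 - 15112)) + 25372 = ((-57 - 7/2)/(2 - 7/2 - (-7/2)²) + 134) + 25372 = (-121/2/(2 - 7/2 - 1*49/4) + 134) + 25372 = (-121/2/(2 - 7/2 - 49/4) + 134) + 25372 = (-121/2/(-55/4) + 134) + 25372 = (-4/55*(-121/2) + 134) + 25372 = (22/5 + 134) + 25372 = 692/5 + 25372 = 127552/5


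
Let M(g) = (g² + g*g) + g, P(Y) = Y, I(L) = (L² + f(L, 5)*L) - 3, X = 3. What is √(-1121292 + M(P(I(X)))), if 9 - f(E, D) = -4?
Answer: 3*I*√124133 ≈ 1057.0*I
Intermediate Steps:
f(E, D) = 13 (f(E, D) = 9 - 1*(-4) = 9 + 4 = 13)
I(L) = -3 + L² + 13*L (I(L) = (L² + 13*L) - 3 = -3 + L² + 13*L)
M(g) = g + 2*g² (M(g) = (g² + g²) + g = 2*g² + g = g + 2*g²)
√(-1121292 + M(P(I(X)))) = √(-1121292 + (-3 + 3² + 13*3)*(1 + 2*(-3 + 3² + 13*3))) = √(-1121292 + (-3 + 9 + 39)*(1 + 2*(-3 + 9 + 39))) = √(-1121292 + 45*(1 + 2*45)) = √(-1121292 + 45*(1 + 90)) = √(-1121292 + 45*91) = √(-1121292 + 4095) = √(-1117197) = 3*I*√124133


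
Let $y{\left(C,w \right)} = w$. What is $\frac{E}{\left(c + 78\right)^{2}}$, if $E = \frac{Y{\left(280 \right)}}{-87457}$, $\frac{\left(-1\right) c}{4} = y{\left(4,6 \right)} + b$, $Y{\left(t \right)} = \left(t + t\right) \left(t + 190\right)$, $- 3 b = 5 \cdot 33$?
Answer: $- \frac{65800}{1641480433} \approx -4.0086 \cdot 10^{-5}$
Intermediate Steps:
$b = -55$ ($b = - \frac{5 \cdot 33}{3} = \left(- \frac{1}{3}\right) 165 = -55$)
$Y{\left(t \right)} = 2 t \left(190 + t\right)$
$c = 196$ ($c = - 4 \left(6 - 55\right) = \left(-4\right) \left(-49\right) = 196$)
$E = - \frac{263200}{87457}$ ($E = \frac{2 \cdot 280 \left(190 + 280\right)}{-87457} = 2 \cdot 280 \cdot 470 \left(- \frac{1}{87457}\right) = 263200 \left(- \frac{1}{87457}\right) = - \frac{263200}{87457} \approx -3.0095$)
$\frac{E}{\left(c + 78\right)^{2}} = - \frac{263200}{87457 \left(196 + 78\right)^{2}} = - \frac{263200}{87457 \cdot 274^{2}} = - \frac{263200}{87457 \cdot 75076} = \left(- \frac{263200}{87457}\right) \frac{1}{75076} = - \frac{65800}{1641480433}$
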